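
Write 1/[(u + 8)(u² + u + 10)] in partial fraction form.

Cover-up at u = -8: α = 1/((-8)² + 1·(-8) + 10) = 1/66. Then β = -α = -1/66, γ = -α·(1 - 8) = 7/66
Result: (1/66)/(u + 8) - ((1/66)u - 7/66)/(u² + u + 10)


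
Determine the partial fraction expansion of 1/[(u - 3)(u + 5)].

1/(u - 3)(u + 5) = α/(u - 3) + β/(u + 5). α = 1/(3 + 5) = 1/8, β = 1/(-5 - 3) = -1/8
Result: (1/8)/(u - 3) - (1/8)/(u + 5)


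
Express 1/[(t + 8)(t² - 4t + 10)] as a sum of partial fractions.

Cover-up at t = -8: P = 1/((-8)² - 4·(-8) + 10) = 1/106. Then Q = -P = -1/106, R = -P·(-4 - 8) = 6/53
Result: (1/106)/(t + 8) - ((1/106)t - 6/53)/(t² - 4t + 10)


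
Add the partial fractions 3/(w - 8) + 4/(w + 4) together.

Common denominator (w - 8)(w + 4). Numerator: 3(w + 4) + 4(w - 8) = (3w + 12) + (4w - 32) = 7w - 20
Result: (7w - 20)/[(w - 8)(w + 4)]


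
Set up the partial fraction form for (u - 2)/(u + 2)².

Repeated linear factor: α/(u + 2) + β/(u + 2)²


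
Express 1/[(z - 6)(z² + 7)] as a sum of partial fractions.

Cover-up at z = 6: α = 1/(6² + 7) = 1/43. Then β = -α = -1/43, γ = -α·(0 + 6) = -6/43
Result: (1/43)/(z - 6) - ((1/43)z + 6/43)/(z² + 7)


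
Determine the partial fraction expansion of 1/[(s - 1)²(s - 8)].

Cover-up at s=8: γ = 1/(8 - 1)² = 1/49. Cover-up at s=1: β = 1/(1 - 8) = -1/7. Comparing s² coeff: α = -γ = -1/49
Result: (-1/49)/(s - 1) - (1/7)/(s - 1)² + (1/49)/(s - 8)


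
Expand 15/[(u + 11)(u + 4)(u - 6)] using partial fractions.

Using cover-up method: α = 15/119, β = -3/14, γ = 3/34
Result: (15/119)/(u + 11) - (3/14)/(u + 4) + (3/34)/(u - 6)


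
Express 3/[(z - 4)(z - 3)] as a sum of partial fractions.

3/(z - 4)(z - 3) = P/(z - 4) + Q/(z - 3). P = 3/(4 - 3) = 3, Q = 3/(3 - 4) = -3
Result: 3/(z - 4) - 3/(z - 3)


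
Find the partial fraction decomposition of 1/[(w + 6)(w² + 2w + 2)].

Cover-up at w = -6: A = 1/((-6)² + 2·(-6) + 2) = 1/26. Then B = -A = -1/26, C = -A·(2 - 6) = 2/13
Result: (1/26)/(w + 6) - ((1/26)w - 2/13)/(w² + 2w + 2)


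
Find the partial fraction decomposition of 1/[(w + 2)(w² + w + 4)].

Cover-up at w = -2: P = 1/((-2)² + 1·(-2) + 4) = 1/6. Then Q = -P = -1/6, R = -P·(1 - 2) = 1/6
Result: (1/6)/(w + 2) - ((1/6)w - 1/6)/(w² + w + 4)


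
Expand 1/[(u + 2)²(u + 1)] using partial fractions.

Cover-up at u=-1: R = 1/(-1 + 2)² = 1. Cover-up at u=-2: Q = 1/(-2 + 1) = -1. Comparing u² coeff: P = -R = -1
Result: -1/(u + 2) - 1/(u + 2)² + 1/(u + 1)


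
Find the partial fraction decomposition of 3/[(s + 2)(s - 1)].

3/(s + 2)(s - 1) = A/(s + 2) + B/(s - 1). A = 3/(-2 - 1) = -1, B = 3/(1 + 2) = 1
Result: -1/(s + 2) + 1/(s - 1)


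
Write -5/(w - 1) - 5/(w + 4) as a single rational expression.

Common denominator (w - 1)(w + 4). Numerator: -5(w + 4) - 5(w - 1) = (-5w - 20) - (5w - 5) = -10w - 15
Result: (-10w - 15)/[(w - 1)(w + 4)]


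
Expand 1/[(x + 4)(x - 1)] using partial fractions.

1/(x + 4)(x - 1) = α/(x + 4) + β/(x - 1). α = 1/(-4 - 1) = -1/5, β = 1/(1 + 4) = 1/5
Result: (-1/5)/(x + 4) + (1/5)/(x - 1)


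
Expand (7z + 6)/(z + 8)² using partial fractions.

(7z + 6) = P(z + 8) + Q. At z = -8: Q = 7·(-8) + 6 = -50. Coeff of z: P = 7
Result: 7/(z + 8) - 50/(z + 8)²


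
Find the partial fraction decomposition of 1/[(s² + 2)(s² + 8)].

Coefficient matching gives P = R = 0, Q = 1/(8-2) = 1/6, S = -Q = -1/6
Result: (1/6)/(s² + 2) - (1/6)/(s² + 8)


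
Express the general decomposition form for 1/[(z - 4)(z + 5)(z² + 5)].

Two linear + quadratic: α/(z - 4) + β/(z + 5) + (γz + δ)/(z² + 5)


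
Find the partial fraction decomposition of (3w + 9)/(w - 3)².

(3w + 9) = α(w - 3) + β. At w = 3: β = 3·3 + 9 = 18. Coeff of w: α = 3
Result: 3/(w - 3) + 18/(w - 3)²


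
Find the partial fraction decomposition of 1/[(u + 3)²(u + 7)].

Cover-up at u=-7: γ = 1/(-7 + 3)² = 1/16. Cover-up at u=-3: β = 1/(-3 + 7) = 1/4. Comparing u² coeff: α = -γ = -1/16
Result: (-1/16)/(u + 3) + (1/4)/(u + 3)² + (1/16)/(u + 7)


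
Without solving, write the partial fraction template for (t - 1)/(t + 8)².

Repeated linear factor: P/(t + 8) + Q/(t + 8)²


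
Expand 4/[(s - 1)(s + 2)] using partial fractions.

4/(s - 1)(s + 2) = A/(s - 1) + B/(s + 2). A = 4/(1 + 2) = 4/3, B = 4/(-2 - 1) = -4/3
Result: (4/3)/(s - 1) - (4/3)/(s + 2)


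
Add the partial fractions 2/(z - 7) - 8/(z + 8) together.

Common denominator (z - 7)(z + 8). Numerator: 2(z + 8) - 8(z - 7) = (2z + 16) - (8z - 56) = -6z + 72
Result: (-6z + 72)/[(z - 7)(z + 8)]


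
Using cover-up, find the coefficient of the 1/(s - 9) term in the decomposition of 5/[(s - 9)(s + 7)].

Cover (s - 9), set s=9: 5/((s + 7) at s=9) = 5/(16) = 5/16


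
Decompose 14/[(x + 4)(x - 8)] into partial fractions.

14/(x + 4)(x - 8) = A/(x + 4) + B/(x - 8). A = 14/(-4 - 8) = -7/6, B = 14/(8 + 4) = 7/6
Result: (-7/6)/(x + 4) + (7/6)/(x - 8)


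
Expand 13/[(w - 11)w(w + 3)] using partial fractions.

Using cover-up method: P = 13/154, Q = -13/33, R = 13/42
Result: (13/154)/(w - 11) - (13/33)/w + (13/42)/(w + 3)


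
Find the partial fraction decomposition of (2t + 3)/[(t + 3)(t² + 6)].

At t=-3: α = (2·(-3) + 3)/((-3)² + 6) = -1/5. β = -α = 1/5, γ = 2 - (-3)·α = 7/5
Result: (-1/5)/(t + 3) + ((1/5)t + 7/5)/(t² + 6)


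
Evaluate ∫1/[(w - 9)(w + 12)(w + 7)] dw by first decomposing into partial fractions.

Cover-up: α = 1/336, β = 1/105, γ = -1/80. Decomposition: (1/336)/(w - 9) + (1/105)/(w + 12) - (1/80)/(w + 7). Integrate each term: (1/336) ln|(w - 9)| + (1/105) ln|(w + 12)| - (1/80) ln|(w + 7)| + C


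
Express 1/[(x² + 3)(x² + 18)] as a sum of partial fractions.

Coefficient matching gives α = γ = 0, β = 1/(18-3) = 1/15, δ = -β = -1/15
Result: (1/15)/(x² + 3) - (1/15)/(x² + 18)


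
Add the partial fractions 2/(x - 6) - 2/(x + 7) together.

Common denominator (x - 6)(x + 7). Numerator: 2(x + 7) - 2(x - 6) = (2x + 14) - (2x - 12) = 26
Result: (26)/[(x - 6)(x + 7)]


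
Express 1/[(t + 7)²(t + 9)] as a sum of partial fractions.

Cover-up at t=-9: R = 1/(-9 + 7)² = 1/4. Cover-up at t=-7: Q = 1/(-7 + 9) = 1/2. Comparing t² coeff: P = -R = -1/4
Result: (-1/4)/(t + 7) + (1/2)/(t + 7)² + (1/4)/(t + 9)


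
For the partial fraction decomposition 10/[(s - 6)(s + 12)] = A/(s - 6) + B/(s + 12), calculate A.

Cover-up at s = 6: A = 10/(6 + 12) = 10/18 = 5/9


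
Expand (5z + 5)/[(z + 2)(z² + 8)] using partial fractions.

At z=-2: α = (5·(-2) + 5)/((-2)² + 8) = -5/12. β = -α = 5/12, γ = 5 - (-2)·α = 25/6
Result: (-5/12)/(z + 2) + ((5/12)z + 25/6)/(z² + 8)


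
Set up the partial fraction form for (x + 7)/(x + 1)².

Repeated linear factor: P/(x + 1) + Q/(x + 1)²


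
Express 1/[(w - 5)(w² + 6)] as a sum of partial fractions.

Cover-up at w = 5: α = 1/(5² + 6) = 1/31. Then β = -α = -1/31, γ = -α·(0 + 5) = -5/31
Result: (1/31)/(w - 5) - ((1/31)w + 5/31)/(w² + 6)


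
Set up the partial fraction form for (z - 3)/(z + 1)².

Repeated linear factor: α/(z + 1) + β/(z + 1)²


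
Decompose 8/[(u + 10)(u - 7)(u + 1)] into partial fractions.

Using cover-up method: α = 8/153, β = 1/17, γ = -1/9
Result: (8/153)/(u + 10) + (1/17)/(u - 7) - (1/9)/(u + 1)


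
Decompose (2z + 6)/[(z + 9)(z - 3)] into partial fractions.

At z=-9: A = (2·(-9) + 6)/(-9 - 3) = 1. At z=3: B = (2·3 + 6)/(3 + 9) = 1
Result: 1/(z + 9) + 1/(z - 3)


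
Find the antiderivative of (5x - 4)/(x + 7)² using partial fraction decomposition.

Decompose: A = 5, B = 5·(-7) - 4 = -39, so (5x - 4)/(x + 7)² = 5/(x + 7) - 39/(x + 7)². Integrate: ∫ A/(x + 7) dx = 5 ln|(x + 7)|; ∫ B/(x + 7)² dx = 39/(x + 7). Sum: 5 ln|(x + 7)| + 39/(x + 7) + C


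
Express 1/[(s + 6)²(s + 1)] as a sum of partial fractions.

Cover-up at s=-1: C = 1/(-1 + 6)² = 1/25. Cover-up at s=-6: B = 1/(-6 + 1) = -1/5. Comparing s² coeff: A = -C = -1/25
Result: (-1/25)/(s + 6) - (1/5)/(s + 6)² + (1/25)/(s + 1)


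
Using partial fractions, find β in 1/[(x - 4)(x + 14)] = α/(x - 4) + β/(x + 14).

Cover-up at x = -14: β = 1/(-14 - 4) = -1/18


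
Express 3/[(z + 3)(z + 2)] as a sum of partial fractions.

3/(z + 3)(z + 2) = A/(z + 3) + B/(z + 2). A = 3/(-3 + 2) = -3, B = 3/(-2 + 3) = 3
Result: -3/(z + 3) + 3/(z + 2)


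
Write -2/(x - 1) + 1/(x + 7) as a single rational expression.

Common denominator (x - 1)(x + 7). Numerator: -2(x + 7) + 1(x - 1) = (-2x - 14) + (x - 1) = -x - 15
Result: (-x - 15)/[(x - 1)(x + 7)]


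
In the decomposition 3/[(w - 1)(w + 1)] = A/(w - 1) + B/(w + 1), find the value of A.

Cover-up at w = 1: A = 3/(1 + 1) = 3/2


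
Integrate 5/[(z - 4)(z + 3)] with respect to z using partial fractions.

Decompose: 5/[(z - 4)(z + 3)] = (5/7)/(z - 4) - (5/7)/(z + 3). Integrate each term: (5/7) ln|(z - 4)| - (5/7) ln|(z + 3)| + C


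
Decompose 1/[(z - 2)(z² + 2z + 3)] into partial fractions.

Cover-up at z = 2: α = 1/(2² + 2·2 + 3) = 1/11. Then β = -α = -1/11, γ = -α·(2 + 2) = -4/11
Result: (1/11)/(z - 2) - ((1/11)z + 4/11)/(z² + 2z + 3)


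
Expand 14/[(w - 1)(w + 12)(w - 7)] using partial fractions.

Using cover-up method: P = -7/39, Q = 14/247, R = 7/57
Result: (-7/39)/(w - 1) + (14/247)/(w + 12) + (7/57)/(w - 7)


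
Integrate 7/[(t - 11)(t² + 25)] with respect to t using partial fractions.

Cover-up at t=11: A = 7/(11²+25) = 7/146. Coeff matching: B = -7/146, C = -77/146. Decomposition: (7/146)/(t - 11) - ((7/146)t + 77/146)/(t² + 25). Integrate: linear → ln, quadratic → (1/2)ln + arctan: (7/146) ln|(t - 11)| - (7/292) ln(t² + 25) - (77/730) arctan(t/5) + C


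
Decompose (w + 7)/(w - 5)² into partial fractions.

(w + 7) = A(w - 5) + B. At w = 5: B = 1·5 + 7 = 12. Coeff of w: A = 1
Result: 1/(w - 5) + 12/(w - 5)²


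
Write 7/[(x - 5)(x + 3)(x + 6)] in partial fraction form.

Using cover-up method: α = 7/88, β = -7/24, γ = 7/33
Result: (7/88)/(x - 5) - (7/24)/(x + 3) + (7/33)/(x + 6)


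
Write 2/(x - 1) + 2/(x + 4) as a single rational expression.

Common denominator (x - 1)(x + 4). Numerator: 2(x + 4) + 2(x - 1) = (2x + 8) + (2x - 2) = 4x + 6
Result: (4x + 6)/[(x - 1)(x + 4)]


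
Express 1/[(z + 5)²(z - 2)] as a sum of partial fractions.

Cover-up at z=2: C = 1/(2 + 5)² = 1/49. Cover-up at z=-5: B = 1/(-5 - 2) = -1/7. Comparing z² coeff: A = -C = -1/49
Result: (-1/49)/(z + 5) - (1/7)/(z + 5)² + (1/49)/(z - 2)


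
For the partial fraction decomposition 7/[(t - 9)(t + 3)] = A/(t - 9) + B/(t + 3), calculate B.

Cover-up at t = -3: B = 7/(-3 - 9) = -7/12


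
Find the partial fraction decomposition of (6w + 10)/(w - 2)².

(6w + 10) = A(w - 2) + B. At w = 2: B = 6·2 + 10 = 22. Coeff of w: A = 6
Result: 6/(w - 2) + 22/(w - 2)²


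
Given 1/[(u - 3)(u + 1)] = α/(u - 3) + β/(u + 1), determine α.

Cover-up at u = 3: α = 1/(3 + 1) = 1/4


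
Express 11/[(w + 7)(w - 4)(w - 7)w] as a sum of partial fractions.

Using Heaviside cover-up: (-1/98)/(w + 7) - (1/12)/(w - 4) + (11/294)/(w - 7) + (11/196)/w


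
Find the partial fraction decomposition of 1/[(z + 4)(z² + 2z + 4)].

Cover-up at z = -4: α = 1/((-4)² + 2·(-4) + 4) = 1/12. Then β = -α = -1/12, γ = -α·(2 - 4) = 1/6
Result: (1/12)/(z + 4) - ((1/12)z - 1/6)/(z² + 2z + 4)


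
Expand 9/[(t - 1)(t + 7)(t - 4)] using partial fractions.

Using cover-up method: α = -3/8, β = 9/88, γ = 3/11
Result: (-3/8)/(t - 1) + (9/88)/(t + 7) + (3/11)/(t - 4)


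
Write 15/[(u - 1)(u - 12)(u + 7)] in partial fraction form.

Using cover-up method: A = -15/88, B = 15/209, C = 15/152
Result: (-15/88)/(u - 1) + (15/209)/(u - 12) + (15/152)/(u + 7)


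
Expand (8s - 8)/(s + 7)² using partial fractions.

(8s - 8) = α(s + 7) + β. At s = -7: β = 8·(-7) - 8 = -64. Coeff of s: α = 8
Result: 8/(s + 7) - 64/(s + 7)²


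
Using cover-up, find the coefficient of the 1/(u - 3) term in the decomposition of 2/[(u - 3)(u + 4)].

Cover (u - 3), set u=3: 2/((u + 4) at u=3) = 2/(7) = 2/7


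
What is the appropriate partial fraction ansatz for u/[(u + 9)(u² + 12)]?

Linear + irreducible quadratic: A/(u + 9) + (Bu + C)/(u² + 12)


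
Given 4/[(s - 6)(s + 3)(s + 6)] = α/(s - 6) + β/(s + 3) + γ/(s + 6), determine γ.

Cover-up at s = -6: γ = 4/[(-6 - 6)(-6 + 3)] = 4/[(-12)(-3)] = 4/36 = 1/9


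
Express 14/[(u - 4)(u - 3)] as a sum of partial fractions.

14/(u - 4)(u - 3) = A/(u - 4) + B/(u - 3). A = 14/(4 - 3) = 14, B = 14/(3 - 4) = -14
Result: 14/(u - 4) - 14/(u - 3)


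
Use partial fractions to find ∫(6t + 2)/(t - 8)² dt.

Decompose: P = 6, Q = 6·8 + 2 = 50, so (6t + 2)/(t - 8)² = 6/(t - 8) + 50/(t - 8)². Integrate: ∫ P/(t - 8) dt = 6 ln|(t - 8)|; ∫ Q/(t - 8)² dt = -50/(t - 8). Sum: 6 ln|(t - 8)| - 50/(t - 8) + C


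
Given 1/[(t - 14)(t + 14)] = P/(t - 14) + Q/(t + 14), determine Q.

Cover-up at t = -14: Q = 1/(-14 - 14) = -1/28


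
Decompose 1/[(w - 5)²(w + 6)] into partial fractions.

Cover-up at w=-6: γ = 1/(-6 - 5)² = 1/121. Cover-up at w=5: β = 1/(5 + 6) = 1/11. Comparing w² coeff: α = -γ = -1/121
Result: (-1/121)/(w - 5) + (1/11)/(w - 5)² + (1/121)/(w + 6)


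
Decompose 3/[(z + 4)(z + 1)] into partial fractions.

3/(z + 4)(z + 1) = α/(z + 4) + β/(z + 1). α = 3/(-4 + 1) = -1, β = 3/(-1 + 4) = 1
Result: -1/(z + 4) + 1/(z + 1)


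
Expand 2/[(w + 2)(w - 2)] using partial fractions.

2/(w + 2)(w - 2) = α/(w + 2) + β/(w - 2). α = 2/(-2 - 2) = -1/2, β = 2/(2 + 2) = 1/2
Result: (-1/2)/(w + 2) + (1/2)/(w - 2)


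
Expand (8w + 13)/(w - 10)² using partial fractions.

(8w + 13) = α(w - 10) + β. At w = 10: β = 8·10 + 13 = 93. Coeff of w: α = 8
Result: 8/(w - 10) + 93/(w - 10)²


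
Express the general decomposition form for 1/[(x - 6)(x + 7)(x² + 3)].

Two linear + quadratic: α/(x - 6) + β/(x + 7) + (γx + δ)/(x² + 3)


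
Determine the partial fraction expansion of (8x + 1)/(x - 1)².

(8x + 1) = P(x - 1) + Q. At x = 1: Q = 8·1 + 1 = 9. Coeff of x: P = 8
Result: 8/(x - 1) + 9/(x - 1)²


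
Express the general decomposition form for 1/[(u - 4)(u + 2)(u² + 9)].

Two linear + quadratic: P/(u - 4) + Q/(u + 2) + (Ru + S)/(u² + 9)


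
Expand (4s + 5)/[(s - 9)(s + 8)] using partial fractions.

At s=9: P = (4·9 + 5)/(9 + 8) = 41/17. At s=-8: Q = (4·(-8) + 5)/(-8 - 9) = 27/17
Result: (41/17)/(s - 9) + (27/17)/(s + 8)


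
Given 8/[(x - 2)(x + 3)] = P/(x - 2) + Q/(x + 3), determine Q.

Cover-up at x = -3: Q = 8/(-3 - 2) = -8/5


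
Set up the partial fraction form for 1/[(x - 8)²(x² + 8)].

Repeated linear + quadratic: α/(x - 8) + β/(x - 8)² + (γx + δ)/(x² + 8)


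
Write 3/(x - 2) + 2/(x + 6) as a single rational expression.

Common denominator (x - 2)(x + 6). Numerator: 3(x + 6) + 2(x - 2) = (3x + 18) + (2x - 4) = 5x + 14
Result: (5x + 14)/[(x - 2)(x + 6)]


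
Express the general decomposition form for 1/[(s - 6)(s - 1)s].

Three distinct linear factors: P/(s - 6) + Q/(s - 1) + R/s


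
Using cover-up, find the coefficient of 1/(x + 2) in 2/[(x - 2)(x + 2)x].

Cover (x + 2), set x=-2: 2/[(-2 - 2)(-2 - 0)] = 1/4


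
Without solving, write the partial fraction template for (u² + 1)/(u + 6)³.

Repeated linear factor (power 3): α/(u + 6) + β/(u + 6)² + γ/(u + 6)³


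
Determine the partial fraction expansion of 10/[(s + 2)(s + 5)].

10/(s + 2)(s + 5) = P/(s + 2) + Q/(s + 5). P = 10/(-2 + 5) = 10/3, Q = 10/(-5 + 2) = -10/3
Result: (10/3)/(s + 2) - (10/3)/(s + 5)


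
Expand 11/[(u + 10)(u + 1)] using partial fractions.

11/(u + 10)(u + 1) = α/(u + 10) + β/(u + 1). α = 11/(-10 + 1) = -11/9, β = 11/(-1 + 10) = 11/9
Result: (-11/9)/(u + 10) + (11/9)/(u + 1)


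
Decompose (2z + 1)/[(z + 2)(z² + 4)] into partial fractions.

At z=-2: P = (2·(-2) + 1)/((-2)² + 4) = -3/8. Q = -P = 3/8, R = 2 - (-2)·P = 5/4
Result: (-3/8)/(z + 2) + ((3/8)z + 5/4)/(z² + 4)


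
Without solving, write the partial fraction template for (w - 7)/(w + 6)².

Repeated linear factor: α/(w + 6) + β/(w + 6)²


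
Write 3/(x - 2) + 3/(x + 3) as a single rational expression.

Common denominator (x - 2)(x + 3). Numerator: 3(x + 3) + 3(x - 2) = (3x + 9) + (3x - 6) = 6x + 3
Result: (6x + 3)/[(x - 2)(x + 3)]


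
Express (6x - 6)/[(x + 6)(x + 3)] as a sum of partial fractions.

At x=-6: α = (6·(-6) - 6)/(-6 + 3) = 14. At x=-3: β = (6·(-3) - 6)/(-3 + 6) = -8
Result: 14/(x + 6) - 8/(x + 3)


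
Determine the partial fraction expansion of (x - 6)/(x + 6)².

(x - 6) = P(x + 6) + Q. At x = -6: Q = 1·(-6) - 6 = -12. Coeff of x: P = 1
Result: 1/(x + 6) - 12/(x + 6)²


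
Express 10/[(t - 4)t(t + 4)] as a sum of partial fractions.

Using cover-up method: α = 5/16, β = -5/8, γ = 5/16
Result: (5/16)/(t - 4) - (5/8)/t + (5/16)/(t + 4)


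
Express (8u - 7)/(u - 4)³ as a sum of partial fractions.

(8u - 7) = α(u - 4)² + β(u - 4) + γ. At u = 4: γ = 8·4 - 7 = 25. Coefficients: α = 0, β = 8
Result: 8/(u - 4)² + 25/(u - 4)³


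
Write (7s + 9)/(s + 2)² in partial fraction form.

(7s + 9) = α(s + 2) + β. At s = -2: β = 7·(-2) + 9 = -5. Coeff of s: α = 7
Result: 7/(s + 2) - 5/(s + 2)²


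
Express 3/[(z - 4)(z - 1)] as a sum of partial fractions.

3/(z - 4)(z - 1) = P/(z - 4) + Q/(z - 1). P = 3/(4 - 1) = 1, Q = 3/(1 - 4) = -1
Result: 1/(z - 4) - 1/(z - 1)


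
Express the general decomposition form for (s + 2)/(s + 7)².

Repeated linear factor: A/(s + 7) + B/(s + 7)²


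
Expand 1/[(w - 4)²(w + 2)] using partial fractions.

Cover-up at w=-2: C = 1/(-2 - 4)² = 1/36. Cover-up at w=4: B = 1/(4 + 2) = 1/6. Comparing w² coeff: A = -C = -1/36
Result: (-1/36)/(w - 4) + (1/6)/(w - 4)² + (1/36)/(w + 2)


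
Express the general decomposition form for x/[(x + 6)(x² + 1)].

Linear + irreducible quadratic: A/(x + 6) + (Bx + C)/(x² + 1)


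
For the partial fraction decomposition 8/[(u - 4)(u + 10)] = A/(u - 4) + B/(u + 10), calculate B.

Cover-up at u = -10: B = 8/(-10 - 4) = -8/14 = -4/7


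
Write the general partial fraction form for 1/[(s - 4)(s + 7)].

Distinct linear factors: α/(s - 4) + β/(s + 7)


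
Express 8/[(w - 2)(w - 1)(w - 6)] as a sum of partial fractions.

Using cover-up method: A = -2, B = 8/5, C = 2/5
Result: -2/(w - 2) + (8/5)/(w - 1) + (2/5)/(w - 6)


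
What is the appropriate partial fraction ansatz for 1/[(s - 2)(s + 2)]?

Distinct linear factors: α/(s - 2) + β/(s + 2)


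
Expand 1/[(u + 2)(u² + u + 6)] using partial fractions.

Cover-up at u = -2: P = 1/((-2)² + 1·(-2) + 6) = 1/8. Then Q = -P = -1/8, R = -P·(1 - 2) = 1/8
Result: (1/8)/(u + 2) - ((1/8)u - 1/8)/(u² + u + 6)


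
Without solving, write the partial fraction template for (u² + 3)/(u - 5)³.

Repeated linear factor (power 3): P/(u - 5) + Q/(u - 5)² + R/(u - 5)³


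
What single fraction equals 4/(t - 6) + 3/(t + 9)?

Common denominator (t - 6)(t + 9). Numerator: 4(t + 9) + 3(t - 6) = (4t + 36) + (3t - 18) = 7t + 18
Result: (7t + 18)/[(t - 6)(t + 9)]


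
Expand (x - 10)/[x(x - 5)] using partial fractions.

At x=0: α = (1·0 - 10)/(0 - 5) = 2. At x=5: β = (1·5 - 10)/(5 - 0) = -1
Result: 2/x - 1/(x - 5)


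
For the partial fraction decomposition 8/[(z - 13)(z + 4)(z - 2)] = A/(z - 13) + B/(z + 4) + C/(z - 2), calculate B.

Cover-up at z = -4: B = 8/[(-4 - 13)(-4 - 2)] = 8/[(-17)(-6)] = 8/102 = 4/51


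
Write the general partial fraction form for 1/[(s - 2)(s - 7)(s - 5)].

Three distinct linear factors: α/(s - 2) + β/(s - 7) + γ/(s - 5)


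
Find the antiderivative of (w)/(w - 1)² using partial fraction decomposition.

Decompose: A = 1, B = 1·1 + 0 = 1, so (w)/(w - 1)² = 1/(w - 1) + 1/(w - 1)². Integrate: ∫ A/(w - 1) dw = ln|(w - 1)|; ∫ B/(w - 1)² dw = -1/(w - 1). Sum: ln|(w - 1)| - 1/(w - 1) + C


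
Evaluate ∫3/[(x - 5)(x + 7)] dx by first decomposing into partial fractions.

Decompose: 3/[(x - 5)(x + 7)] = (1/4)/(x - 5) - (1/4)/(x + 7). Integrate each term: (1/4) ln|(x - 5)| - (1/4) ln|(x + 7)| + C


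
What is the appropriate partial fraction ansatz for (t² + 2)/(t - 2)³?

Repeated linear factor (power 3): α/(t - 2) + β/(t - 2)² + γ/(t - 2)³


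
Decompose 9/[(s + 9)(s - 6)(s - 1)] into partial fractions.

Using cover-up method: α = 3/50, β = 3/25, γ = -9/50
Result: (3/50)/(s + 9) + (3/25)/(s - 6) - (9/50)/(s - 1)


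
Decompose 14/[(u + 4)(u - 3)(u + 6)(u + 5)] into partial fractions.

Using Heaviside cover-up: -1/(u + 4) + (1/36)/(u - 3) - (7/9)/(u + 6) + (7/4)/(u + 5)


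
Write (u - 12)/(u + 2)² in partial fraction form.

(u - 12) = A(u + 2) + B. At u = -2: B = 1·(-2) - 12 = -14. Coeff of u: A = 1
Result: 1/(u + 2) - 14/(u + 2)²


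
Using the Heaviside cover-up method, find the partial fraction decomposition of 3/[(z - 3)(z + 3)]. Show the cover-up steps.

Cover (z - 3): set z=3, get P = 3/(3 + 3) = 1/2. Cover (z + 3): set z=-3, get Q = 3/(-3 - 3) = -1/2.
Result: (1/2)/(z - 3) - (1/2)/(z + 3)


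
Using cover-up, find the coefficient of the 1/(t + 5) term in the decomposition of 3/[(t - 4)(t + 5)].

Cover (t + 5), set t=-5: 3/((t - 4) at t=-5) = 3/(-9) = -1/3


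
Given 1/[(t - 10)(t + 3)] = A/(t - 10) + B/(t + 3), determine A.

Cover-up at t = 10: A = 1/(10 + 3) = 1/13


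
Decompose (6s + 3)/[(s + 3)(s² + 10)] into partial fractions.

At s=-3: A = (6·(-3) + 3)/((-3)² + 10) = -15/19. B = -A = 15/19, C = 6 - (-3)·A = 69/19
Result: (-15/19)/(s + 3) + ((15/19)s + 69/19)/(s² + 10)


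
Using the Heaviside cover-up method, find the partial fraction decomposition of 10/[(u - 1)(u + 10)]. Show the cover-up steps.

Cover (u - 1): set u=1, get α = 10/(1 + 10) = 10/11. Cover (u + 10): set u=-10, get β = 10/(-10 - 1) = -10/11.
Result: (10/11)/(u - 1) - (10/11)/(u + 10)


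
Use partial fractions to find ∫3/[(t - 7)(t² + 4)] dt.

Cover-up at t=7: A = 3/(7²+4) = 3/53. Coeff matching: B = -3/53, C = -21/53. Decomposition: (3/53)/(t - 7) - ((3/53)t + 21/53)/(t² + 4). Integrate: linear → ln, quadratic → (1/2)ln + arctan: (3/53) ln|(t - 7)| - (3/106) ln(t² + 4) - (21/106) arctan(t/2) + C


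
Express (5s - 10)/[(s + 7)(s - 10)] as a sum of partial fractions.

At s=-7: P = (5·(-7) - 10)/(-7 - 10) = 45/17. At s=10: Q = (5·10 - 10)/(10 + 7) = 40/17
Result: (45/17)/(s + 7) + (40/17)/(s - 10)


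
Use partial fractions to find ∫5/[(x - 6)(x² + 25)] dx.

Cover-up at x=6: α = 5/(6²+25) = 5/61. Coeff matching: β = -5/61, γ = -30/61. Decomposition: (5/61)/(x - 6) - ((5/61)x + 30/61)/(x² + 25). Integrate: linear → ln, quadratic → (1/2)ln + arctan: (5/61) ln|(x - 6)| - (5/122) ln(x² + 25) - (6/61) arctan(x/5) + C


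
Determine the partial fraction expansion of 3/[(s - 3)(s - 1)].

3/(s - 3)(s - 1) = P/(s - 3) + Q/(s - 1). P = 3/(3 - 1) = 3/2, Q = 3/(1 - 3) = -3/2
Result: (3/2)/(s - 3) - (3/2)/(s - 1)


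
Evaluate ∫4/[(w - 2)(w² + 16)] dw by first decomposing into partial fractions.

Cover-up at w=2: A = 4/(2²+16) = 1/5. Coeff matching: B = -1/5, C = -2/5. Decomposition: (1/5)/(w - 2) - ((1/5)w + 2/5)/(w² + 16). Integrate: linear → ln, quadratic → (1/2)ln + arctan: (1/5) ln|(w - 2)| - (1/10) ln(w² + 16) - (1/10) arctan(w/4) + C


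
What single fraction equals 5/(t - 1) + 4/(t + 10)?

Common denominator (t - 1)(t + 10). Numerator: 5(t + 10) + 4(t - 1) = (5t + 50) + (4t - 4) = 9t + 46
Result: (9t + 46)/[(t - 1)(t + 10)]


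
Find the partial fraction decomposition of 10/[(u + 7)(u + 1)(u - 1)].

Using cover-up method: α = 5/24, β = -5/6, γ = 5/8
Result: (5/24)/(u + 7) - (5/6)/(u + 1) + (5/8)/(u - 1)


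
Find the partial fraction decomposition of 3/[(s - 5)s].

3/(s - 5)s = P/(s - 5) + Q/s. P = 3/(5 - 0) = 3/5, Q = 3/(0 - 5) = -3/5
Result: (3/5)/(s - 5) - (3/5)/s


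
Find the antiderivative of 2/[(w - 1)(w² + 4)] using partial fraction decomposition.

Cover-up at w=1: P = 2/(1²+4) = 2/5. Coeff matching: Q = -2/5, R = -2/5. Decomposition: (2/5)/(w - 1) - ((2/5)w + 2/5)/(w² + 4). Integrate: linear → ln, quadratic → (1/2)ln + arctan: (2/5) ln|(w - 1)| - (1/5) ln(w² + 4) - (1/5) arctan(w/2) + C


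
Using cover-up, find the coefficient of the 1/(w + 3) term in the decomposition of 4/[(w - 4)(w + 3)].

Cover (w + 3), set w=-3: 4/((w - 4) at w=-3) = 4/(-7) = -4/7


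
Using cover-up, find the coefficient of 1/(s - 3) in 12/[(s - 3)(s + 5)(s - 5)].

Cover (s - 3), set s=3: 12/[(3 + 5)(3 - 5)] = -3/4


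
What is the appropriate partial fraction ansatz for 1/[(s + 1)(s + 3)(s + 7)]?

Three distinct linear factors: A/(s + 1) + B/(s + 3) + C/(s + 7)


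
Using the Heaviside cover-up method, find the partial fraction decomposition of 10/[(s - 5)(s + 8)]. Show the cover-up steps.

Cover (s - 5): set s=5, get A = 10/(5 + 8) = 10/13. Cover (s + 8): set s=-8, get B = 10/(-8 - 5) = -10/13.
Result: (10/13)/(s - 5) - (10/13)/(s + 8)


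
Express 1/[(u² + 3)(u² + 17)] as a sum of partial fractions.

Coefficient matching gives A = C = 0, B = 1/(17-3) = 1/14, D = -B = -1/14
Result: (1/14)/(u² + 3) - (1/14)/(u² + 17)


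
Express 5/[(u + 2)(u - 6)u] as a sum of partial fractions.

Using cover-up method: A = 5/16, B = 5/48, C = -5/12
Result: (5/16)/(u + 2) + (5/48)/(u - 6) - (5/12)/u


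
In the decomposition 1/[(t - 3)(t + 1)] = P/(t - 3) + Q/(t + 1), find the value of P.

Cover-up at t = 3: P = 1/(3 + 1) = 1/4


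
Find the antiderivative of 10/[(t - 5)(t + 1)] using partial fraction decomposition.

Decompose: 10/[(t - 5)(t + 1)] = (5/3)/(t - 5) - (5/3)/(t + 1). Integrate each term: (5/3) ln|(t - 5)| - (5/3) ln|(t + 1)| + C


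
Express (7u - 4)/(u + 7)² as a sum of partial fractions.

(7u - 4) = A(u + 7) + B. At u = -7: B = 7·(-7) - 4 = -53. Coeff of u: A = 7
Result: 7/(u + 7) - 53/(u + 7)²


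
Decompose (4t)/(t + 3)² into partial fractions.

(4t) = α(t + 3) + β. At t = -3: β = 4·(-3) + 0 = -12. Coeff of t: α = 4
Result: 4/(t + 3) - 12/(t + 3)²


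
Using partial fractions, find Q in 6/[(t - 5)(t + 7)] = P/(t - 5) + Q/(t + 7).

Cover-up at t = -7: Q = 6/(-7 - 5) = -6/12 = -1/2


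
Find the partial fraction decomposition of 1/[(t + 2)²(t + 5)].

Cover-up at t=-5: C = 1/(-5 + 2)² = 1/9. Cover-up at t=-2: B = 1/(-2 + 5) = 1/3. Comparing t² coeff: A = -C = -1/9
Result: (-1/9)/(t + 2) + (1/3)/(t + 2)² + (1/9)/(t + 5)


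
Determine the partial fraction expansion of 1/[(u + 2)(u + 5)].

1/(u + 2)(u + 5) = P/(u + 2) + Q/(u + 5). P = 1/(-2 + 5) = 1/3, Q = 1/(-5 + 2) = -1/3
Result: (1/3)/(u + 2) - (1/3)/(u + 5)


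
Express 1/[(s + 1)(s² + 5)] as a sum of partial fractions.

Cover-up at s = -1: P = 1/((-1)² + 5) = 1/6. Then Q = -P = -1/6, R = -P·(0 - 1) = 1/6
Result: (1/6)/(s + 1) - ((1/6)s - 1/6)/(s² + 5)


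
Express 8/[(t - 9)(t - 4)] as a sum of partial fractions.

8/(t - 9)(t - 4) = A/(t - 9) + B/(t - 4). A = 8/(9 - 4) = 8/5, B = 8/(4 - 9) = -8/5
Result: (8/5)/(t - 9) - (8/5)/(t - 4)


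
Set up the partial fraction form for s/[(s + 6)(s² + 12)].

Linear + irreducible quadratic: A/(s + 6) + (Bs + C)/(s² + 12)


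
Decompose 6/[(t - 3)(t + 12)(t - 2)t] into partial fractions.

Using Heaviside cover-up: (2/15)/(t - 3) - (1/420)/(t + 12) - (3/14)/(t - 2) + (1/12)/t


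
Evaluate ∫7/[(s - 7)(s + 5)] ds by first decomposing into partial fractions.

Decompose: 7/[(s - 7)(s + 5)] = (7/12)/(s - 7) - (7/12)/(s + 5). Integrate each term: (7/12) ln|(s - 7)| - (7/12) ln|(s + 5)| + C


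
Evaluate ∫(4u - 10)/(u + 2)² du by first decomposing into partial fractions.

Decompose: A = 4, B = 4·(-2) - 10 = -18, so (4u - 10)/(u + 2)² = 4/(u + 2) - 18/(u + 2)². Integrate: ∫ A/(u + 2) du = 4 ln|(u + 2)|; ∫ B/(u + 2)² du = 18/(u + 2). Sum: 4 ln|(u + 2)| + 18/(u + 2) + C


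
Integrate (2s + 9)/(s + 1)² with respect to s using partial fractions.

Decompose: A = 2, B = 2·(-1) + 9 = 7, so (2s + 9)/(s + 1)² = 2/(s + 1) + 7/(s + 1)². Integrate: ∫ A/(s + 1) ds = 2 ln|(s + 1)|; ∫ B/(s + 1)² ds = -7/(s + 1). Sum: 2 ln|(s + 1)| - 7/(s + 1) + C


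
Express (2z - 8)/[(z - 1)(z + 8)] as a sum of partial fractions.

At z=1: α = (2·1 - 8)/(1 + 8) = -2/3. At z=-8: β = (2·(-8) - 8)/(-8 - 1) = 8/3
Result: (-2/3)/(z - 1) + (8/3)/(z + 8)


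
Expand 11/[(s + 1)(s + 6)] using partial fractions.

11/(s + 1)(s + 6) = α/(s + 1) + β/(s + 6). α = 11/(-1 + 6) = 11/5, β = 11/(-6 + 1) = -11/5
Result: (11/5)/(s + 1) - (11/5)/(s + 6)


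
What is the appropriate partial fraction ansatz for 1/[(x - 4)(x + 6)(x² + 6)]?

Two linear + quadratic: A/(x - 4) + B/(x + 6) + (Cx + D)/(x² + 6)


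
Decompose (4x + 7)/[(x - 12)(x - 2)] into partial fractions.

At x=12: α = (4·12 + 7)/(12 - 2) = 11/2. At x=2: β = (4·2 + 7)/(2 - 12) = -3/2
Result: (11/2)/(x - 12) - (3/2)/(x - 2)


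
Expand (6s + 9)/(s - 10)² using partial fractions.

(6s + 9) = α(s - 10) + β. At s = 10: β = 6·10 + 9 = 69. Coeff of s: α = 6
Result: 6/(s - 10) + 69/(s - 10)²


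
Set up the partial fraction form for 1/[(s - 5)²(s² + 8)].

Repeated linear + quadratic: A/(s - 5) + B/(s - 5)² + (Cs + D)/(s² + 8)


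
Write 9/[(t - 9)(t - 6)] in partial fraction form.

9/(t - 9)(t - 6) = α/(t - 9) + β/(t - 6). α = 9/(9 - 6) = 3, β = 9/(6 - 9) = -3
Result: 3/(t - 9) - 3/(t - 6)


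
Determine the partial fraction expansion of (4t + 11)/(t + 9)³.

(4t + 11) = A(t + 9)² + B(t + 9) + C. At t = -9: C = 4·(-9) + 11 = -25. Coefficients: A = 0, B = 4
Result: 4/(t + 9)² - 25/(t + 9)³


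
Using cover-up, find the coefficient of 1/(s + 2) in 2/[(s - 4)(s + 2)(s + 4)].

Cover (s + 2), set s=-2: 2/[(-2 - 4)(-2 + 4)] = -1/6


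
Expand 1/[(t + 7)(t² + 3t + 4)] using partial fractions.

Cover-up at t = -7: P = 1/((-7)² + 3·(-7) + 4) = 1/32. Then Q = -P = -1/32, R = -P·(3 - 7) = 1/8
Result: (1/32)/(t + 7) - ((1/32)t - 1/8)/(t² + 3t + 4)


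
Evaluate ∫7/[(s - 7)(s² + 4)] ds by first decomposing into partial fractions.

Cover-up at s=7: P = 7/(7²+4) = 7/53. Coeff matching: Q = -7/53, R = -49/53. Decomposition: (7/53)/(s - 7) - ((7/53)s + 49/53)/(s² + 4). Integrate: linear → ln, quadratic → (1/2)ln + arctan: (7/53) ln|(s - 7)| - (7/106) ln(s² + 4) - (49/106) arctan(s/2) + C


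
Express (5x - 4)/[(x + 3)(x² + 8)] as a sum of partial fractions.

At x=-3: α = (5·(-3) - 4)/((-3)² + 8) = -19/17. β = -α = 19/17, γ = 5 - (-3)·α = 28/17
Result: (-19/17)/(x + 3) + ((19/17)x + 28/17)/(x² + 8)


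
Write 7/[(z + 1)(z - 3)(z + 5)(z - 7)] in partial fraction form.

Using Heaviside cover-up: (7/128)/(z + 1) - (7/128)/(z - 3) - (7/384)/(z + 5) + (7/384)/(z - 7)


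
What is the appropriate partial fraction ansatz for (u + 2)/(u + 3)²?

Repeated linear factor: α/(u + 3) + β/(u + 3)²


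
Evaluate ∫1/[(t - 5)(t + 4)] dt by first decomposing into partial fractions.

Decompose: 1/[(t - 5)(t + 4)] = (1/9)/(t - 5) - (1/9)/(t + 4). Integrate each term: (1/9) ln|(t - 5)| - (1/9) ln|(t + 4)| + C


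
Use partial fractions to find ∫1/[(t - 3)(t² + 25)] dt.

Cover-up at t=3: α = 1/(3²+25) = 1/34. Coeff matching: β = -1/34, γ = -3/34. Decomposition: (1/34)/(t - 3) - ((1/34)t + 3/34)/(t² + 25). Integrate: linear → ln, quadratic → (1/2)ln + arctan: (1/34) ln|(t - 3)| - (1/68) ln(t² + 25) - (3/170) arctan(t/5) + C


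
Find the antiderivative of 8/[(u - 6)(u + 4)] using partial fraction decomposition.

Decompose: 8/[(u - 6)(u + 4)] = (4/5)/(u - 6) - (4/5)/(u + 4). Integrate each term: (4/5) ln|(u - 6)| - (4/5) ln|(u + 4)| + C


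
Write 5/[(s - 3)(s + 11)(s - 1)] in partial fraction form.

Using cover-up method: α = 5/28, β = 5/168, γ = -5/24
Result: (5/28)/(s - 3) + (5/168)/(s + 11) - (5/24)/(s - 1)


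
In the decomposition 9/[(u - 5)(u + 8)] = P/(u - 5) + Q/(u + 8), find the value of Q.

Cover-up at u = -8: Q = 9/(-8 - 5) = -9/13


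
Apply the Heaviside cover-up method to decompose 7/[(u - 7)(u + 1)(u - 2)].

Cover (u - 7), u=7: α = 7/[(7 + 1)(7 - 2)] = 7/40. Cover (u + 1), u=-1: β = 7/[(-1 - 7)(-1 - 2)] = 7/24. Cover (u - 2), u=2: γ = 7/[(2 - 7)(2 + 1)] = -7/15.
Result: (7/40)/(u - 7) + (7/24)/(u + 1) - (7/15)/(u - 2)


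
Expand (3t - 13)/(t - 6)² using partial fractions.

(3t - 13) = α(t - 6) + β. At t = 6: β = 3·6 - 13 = 5. Coeff of t: α = 3
Result: 3/(t - 6) + 5/(t - 6)²


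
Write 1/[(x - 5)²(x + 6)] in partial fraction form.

Cover-up at x=-6: γ = 1/(-6 - 5)² = 1/121. Cover-up at x=5: β = 1/(5 + 6) = 1/11. Comparing x² coeff: α = -γ = -1/121
Result: (-1/121)/(x - 5) + (1/11)/(x - 5)² + (1/121)/(x + 6)


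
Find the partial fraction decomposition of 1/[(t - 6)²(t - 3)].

Cover-up at t=3: C = 1/(3 - 6)² = 1/9. Cover-up at t=6: B = 1/(6 - 3) = 1/3. Comparing t² coeff: A = -C = -1/9
Result: (-1/9)/(t - 6) + (1/3)/(t - 6)² + (1/9)/(t - 3)


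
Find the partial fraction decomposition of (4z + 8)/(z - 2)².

(4z + 8) = α(z - 2) + β. At z = 2: β = 4·2 + 8 = 16. Coeff of z: α = 4
Result: 4/(z - 2) + 16/(z - 2)²


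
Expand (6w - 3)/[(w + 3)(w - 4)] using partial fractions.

At w=-3: α = (6·(-3) - 3)/(-3 - 4) = 3. At w=4: β = (6·4 - 3)/(4 + 3) = 3
Result: 3/(w + 3) + 3/(w - 4)


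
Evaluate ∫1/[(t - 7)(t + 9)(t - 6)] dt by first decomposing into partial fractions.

Cover-up: P = 1/16, Q = 1/240, R = -1/15. Decomposition: (1/16)/(t - 7) + (1/240)/(t + 9) - (1/15)/(t - 6). Integrate each term: (1/16) ln|(t - 7)| + (1/240) ln|(t + 9)| - (1/15) ln|(t - 6)| + C


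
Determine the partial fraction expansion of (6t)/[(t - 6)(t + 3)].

At t=6: P = (6·6 + 0)/(6 + 3) = 4. At t=-3: Q = (6·(-3) + 0)/(-3 - 6) = 2
Result: 4/(t - 6) + 2/(t + 3)


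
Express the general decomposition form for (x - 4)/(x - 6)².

Repeated linear factor: A/(x - 6) + B/(x - 6)²


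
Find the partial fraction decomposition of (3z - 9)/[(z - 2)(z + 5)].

At z=2: α = (3·2 - 9)/(2 + 5) = -3/7. At z=-5: β = (3·(-5) - 9)/(-5 - 2) = 24/7
Result: (-3/7)/(z - 2) + (24/7)/(z + 5)


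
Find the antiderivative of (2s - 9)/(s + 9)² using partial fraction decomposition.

Decompose: P = 2, Q = 2·(-9) - 9 = -27, so (2s - 9)/(s + 9)² = 2/(s + 9) - 27/(s + 9)². Integrate: ∫ P/(s + 9) ds = 2 ln|(s + 9)|; ∫ Q/(s + 9)² ds = 27/(s + 9). Sum: 2 ln|(s + 9)| + 27/(s + 9) + C


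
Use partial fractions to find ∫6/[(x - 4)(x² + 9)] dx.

Cover-up at x=4: P = 6/(4²+9) = 6/25. Coeff matching: Q = -6/25, R = -24/25. Decomposition: (6/25)/(x - 4) - ((6/25)x + 24/25)/(x² + 9). Integrate: linear → ln, quadratic → (1/2)ln + arctan: (6/25) ln|(x - 4)| - (3/25) ln(x² + 9) - (8/25) arctan(x/3) + C


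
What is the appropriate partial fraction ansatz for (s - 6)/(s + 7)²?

Repeated linear factor: P/(s + 7) + Q/(s + 7)²


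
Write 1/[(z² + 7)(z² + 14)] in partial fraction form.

Coefficient matching gives P = R = 0, Q = 1/(14-7) = 1/7, S = -Q = -1/7
Result: (1/7)/(z² + 7) - (1/7)/(z² + 14)


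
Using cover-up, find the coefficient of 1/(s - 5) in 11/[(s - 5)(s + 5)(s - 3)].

Cover (s - 5), set s=5: 11/[(5 + 5)(5 - 3)] = 11/20


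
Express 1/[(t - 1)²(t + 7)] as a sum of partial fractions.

Cover-up at t=-7: C = 1/(-7 - 1)² = 1/64. Cover-up at t=1: B = 1/(1 + 7) = 1/8. Comparing t² coeff: A = -C = -1/64
Result: (-1/64)/(t - 1) + (1/8)/(t - 1)² + (1/64)/(t + 7)


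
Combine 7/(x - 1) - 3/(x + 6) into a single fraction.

Common denominator (x - 1)(x + 6). Numerator: 7(x + 6) - 3(x - 1) = (7x + 42) - (3x - 3) = 4x + 45
Result: (4x + 45)/[(x - 1)(x + 6)]


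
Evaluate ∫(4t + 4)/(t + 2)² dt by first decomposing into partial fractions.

Decompose: α = 4, β = 4·(-2) + 4 = -4, so (4t + 4)/(t + 2)² = 4/(t + 2) - 4/(t + 2)². Integrate: ∫ α/(t + 2) dt = 4 ln|(t + 2)|; ∫ β/(t + 2)² dt = 4/(t + 2). Sum: 4 ln|(t + 2)| + 4/(t + 2) + C


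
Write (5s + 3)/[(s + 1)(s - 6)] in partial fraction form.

At s=-1: α = (5·(-1) + 3)/(-1 - 6) = 2/7. At s=6: β = (5·6 + 3)/(6 + 1) = 33/7
Result: (2/7)/(s + 1) + (33/7)/(s - 6)


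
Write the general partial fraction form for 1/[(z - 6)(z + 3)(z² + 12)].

Two linear + quadratic: P/(z - 6) + Q/(z + 3) + (Rz + S)/(z² + 12)


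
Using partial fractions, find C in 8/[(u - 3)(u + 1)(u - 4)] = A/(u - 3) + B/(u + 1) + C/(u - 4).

Cover-up at u = 4: C = 8/[(4 - 3)(4 + 1)] = 8/[(1)(5)] = 8/5


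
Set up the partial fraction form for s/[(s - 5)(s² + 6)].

Linear + irreducible quadratic: α/(s - 5) + (βs + γ)/(s² + 6)


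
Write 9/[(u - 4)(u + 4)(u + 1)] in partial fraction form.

Using cover-up method: α = 9/40, β = 3/8, γ = -3/5
Result: (9/40)/(u - 4) + (3/8)/(u + 4) - (3/5)/(u + 1)


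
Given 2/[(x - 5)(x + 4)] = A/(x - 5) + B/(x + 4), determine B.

Cover-up at x = -4: B = 2/(-4 - 5) = -2/9


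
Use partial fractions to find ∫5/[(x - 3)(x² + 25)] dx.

Cover-up at x=3: P = 5/(3²+25) = 5/34. Coeff matching: Q = -5/34, R = -15/34. Decomposition: (5/34)/(x - 3) - ((5/34)x + 15/34)/(x² + 25). Integrate: linear → ln, quadratic → (1/2)ln + arctan: (5/34) ln|(x - 3)| - (5/68) ln(x² + 25) - (3/34) arctan(x/5) + C


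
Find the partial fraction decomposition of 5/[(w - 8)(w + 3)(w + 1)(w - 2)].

Using Heaviside cover-up: (5/594)/(w - 8) - (1/22)/(w + 3) + (5/54)/(w + 1) - (1/18)/(w - 2)


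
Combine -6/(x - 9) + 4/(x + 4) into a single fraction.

Common denominator (x - 9)(x + 4). Numerator: -6(x + 4) + 4(x - 9) = (-6x - 24) + (4x - 36) = -2x - 60
Result: (-2x - 60)/[(x - 9)(x + 4)]


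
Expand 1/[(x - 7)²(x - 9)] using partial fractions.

Cover-up at x=9: R = 1/(9 - 7)² = 1/4. Cover-up at x=7: Q = 1/(7 - 9) = -1/2. Comparing x² coeff: P = -R = -1/4
Result: (-1/4)/(x - 7) - (1/2)/(x - 7)² + (1/4)/(x - 9)


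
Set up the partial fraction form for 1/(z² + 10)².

Repeated quadratic factor: (Pz + Q)/(z² + 10) + (Rz + S)/(z² + 10)²


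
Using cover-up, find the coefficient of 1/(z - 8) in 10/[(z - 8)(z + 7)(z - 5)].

Cover (z - 8), set z=8: 10/[(8 + 7)(8 - 5)] = 2/9


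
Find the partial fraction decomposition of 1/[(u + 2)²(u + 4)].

Cover-up at u=-4: C = 1/(-4 + 2)² = 1/4. Cover-up at u=-2: B = 1/(-2 + 4) = 1/2. Comparing u² coeff: A = -C = -1/4
Result: (-1/4)/(u + 2) + (1/2)/(u + 2)² + (1/4)/(u + 4)


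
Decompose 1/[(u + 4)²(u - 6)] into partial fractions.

Cover-up at u=6: γ = 1/(6 + 4)² = 1/100. Cover-up at u=-4: β = 1/(-4 - 6) = -1/10. Comparing u² coeff: α = -γ = -1/100
Result: (-1/100)/(u + 4) - (1/10)/(u + 4)² + (1/100)/(u - 6)


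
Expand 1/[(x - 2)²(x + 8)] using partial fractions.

Cover-up at x=-8: γ = 1/(-8 - 2)² = 1/100. Cover-up at x=2: β = 1/(2 + 8) = 1/10. Comparing x² coeff: α = -γ = -1/100
Result: (-1/100)/(x - 2) + (1/10)/(x - 2)² + (1/100)/(x + 8)


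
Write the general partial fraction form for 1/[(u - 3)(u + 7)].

Distinct linear factors: A/(u - 3) + B/(u + 7)


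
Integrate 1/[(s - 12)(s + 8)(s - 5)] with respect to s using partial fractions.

Cover-up: A = 1/140, B = 1/260, C = -1/91. Decomposition: (1/140)/(s - 12) + (1/260)/(s + 8) - (1/91)/(s - 5). Integrate each term: (1/140) ln|(s - 12)| + (1/260) ln|(s + 8)| - (1/91) ln|(s - 5)| + C


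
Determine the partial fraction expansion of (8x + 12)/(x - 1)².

(8x + 12) = A(x - 1) + B. At x = 1: B = 8·1 + 12 = 20. Coeff of x: A = 8
Result: 8/(x - 1) + 20/(x - 1)²
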